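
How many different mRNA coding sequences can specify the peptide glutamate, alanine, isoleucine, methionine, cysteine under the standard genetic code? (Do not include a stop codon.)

48

Glu: 2 codons.
Ala: 4 codons.
Ile: 3 codons.
Met: 1 codon.
Cys: 2 codons.
2 × 4 × 3 × 1 × 2 = 48.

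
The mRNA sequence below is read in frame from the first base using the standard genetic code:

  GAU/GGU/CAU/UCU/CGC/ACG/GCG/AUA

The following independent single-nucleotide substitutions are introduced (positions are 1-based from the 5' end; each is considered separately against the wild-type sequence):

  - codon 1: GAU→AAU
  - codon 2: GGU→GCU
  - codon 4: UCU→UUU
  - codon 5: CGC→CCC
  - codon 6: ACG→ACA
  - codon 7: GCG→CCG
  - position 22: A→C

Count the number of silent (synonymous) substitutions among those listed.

1

Codon 1: GAU (Asp) → AAU (Asn) — missense.
Codon 2: GGU (Gly) → GCU (Ala) — missense.
Codon 4: UCU (Ser) → UUU (Phe) — missense.
Codon 5: CGC (Arg) → CCC (Pro) — missense.
Codon 6: ACG (Thr) → ACA (Thr) — synonymous.
Codon 7: GCG (Ala) → CCG (Pro) — missense.
Codon 8: AUA (Ile) → CUA (Leu) — missense.
Synonymous: 1 of 7.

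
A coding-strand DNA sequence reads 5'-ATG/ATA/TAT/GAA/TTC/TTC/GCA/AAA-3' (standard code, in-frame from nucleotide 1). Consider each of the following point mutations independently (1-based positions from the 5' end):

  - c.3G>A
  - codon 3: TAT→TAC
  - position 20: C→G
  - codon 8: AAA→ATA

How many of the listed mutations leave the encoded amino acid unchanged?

Codon 1: ATG (Met) → ATA (Ile) — missense.
Codon 3: TAT (Tyr) → TAC (Tyr) — synonymous.
Codon 7: GCA (Ala) → GGA (Gly) — missense.
Codon 8: AAA (Lys) → ATA (Ile) — missense.
Synonymous: 1 of 4.

1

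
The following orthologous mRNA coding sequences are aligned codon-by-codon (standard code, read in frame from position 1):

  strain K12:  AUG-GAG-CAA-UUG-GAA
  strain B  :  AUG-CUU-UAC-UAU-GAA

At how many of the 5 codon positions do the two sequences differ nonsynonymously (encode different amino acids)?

3

Codon 1: AUG Met / AUG Met — identical.
Codon 2: GAG Glu / CUU Leu — nonsynonymous.
Codon 3: CAA Gln / UAC Tyr — nonsynonymous.
Codon 4: UUG Leu / UAU Tyr — nonsynonymous.
Codon 5: GAA Glu / GAA Glu — identical.
Nonsynonymous differences: 3.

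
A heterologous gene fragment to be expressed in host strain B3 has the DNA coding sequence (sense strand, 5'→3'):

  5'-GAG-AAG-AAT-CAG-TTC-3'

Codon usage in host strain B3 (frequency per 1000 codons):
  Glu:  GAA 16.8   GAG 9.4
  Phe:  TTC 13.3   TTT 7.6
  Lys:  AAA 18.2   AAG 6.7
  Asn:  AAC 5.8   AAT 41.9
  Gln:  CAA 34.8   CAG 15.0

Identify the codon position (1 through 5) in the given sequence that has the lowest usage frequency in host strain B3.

2

Codon 1 GAG (Glu): 9.4 per 1000.
Codon 2 AAG (Lys): 6.7 per 1000.
Codon 3 AAT (Asn): 41.9 per 1000.
Codon 4 CAG (Gln): 15.0 per 1000.
Codon 5 TTC (Phe): 13.3 per 1000.
Lowest frequency is 6.7 at codon 2.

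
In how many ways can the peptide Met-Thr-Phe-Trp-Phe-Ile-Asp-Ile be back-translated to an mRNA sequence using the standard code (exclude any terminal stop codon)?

288

Met: 1 codon.
Thr: 4 codons.
Phe: 2 codons.
Trp: 1 codon.
Phe: 2 codons.
Ile: 3 codons.
Asp: 2 codons.
Ile: 3 codons.
1 × 4 × 2 × 1 × 2 × 3 × 2 × 3 = 288.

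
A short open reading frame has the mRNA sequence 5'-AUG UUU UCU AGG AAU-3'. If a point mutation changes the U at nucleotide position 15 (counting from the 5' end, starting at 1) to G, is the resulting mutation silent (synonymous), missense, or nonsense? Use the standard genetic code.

Position 15 falls in codon 5: AAU → Asn.
After the substitution the codon is AAG → Lys.
Asn ≠ Lys, so this is a missense mutation.

missense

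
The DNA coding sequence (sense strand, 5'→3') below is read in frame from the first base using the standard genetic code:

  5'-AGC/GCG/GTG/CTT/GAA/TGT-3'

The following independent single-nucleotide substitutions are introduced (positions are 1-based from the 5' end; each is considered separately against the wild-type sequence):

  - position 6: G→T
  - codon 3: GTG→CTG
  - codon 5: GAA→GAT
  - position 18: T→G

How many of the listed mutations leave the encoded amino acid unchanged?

1

Codon 2: GCG (Ala) → GCT (Ala) — synonymous.
Codon 3: GTG (Val) → CTG (Leu) — missense.
Codon 5: GAA (Glu) → GAT (Asp) — missense.
Codon 6: TGT (Cys) → TGG (Trp) — missense.
Synonymous: 1 of 4.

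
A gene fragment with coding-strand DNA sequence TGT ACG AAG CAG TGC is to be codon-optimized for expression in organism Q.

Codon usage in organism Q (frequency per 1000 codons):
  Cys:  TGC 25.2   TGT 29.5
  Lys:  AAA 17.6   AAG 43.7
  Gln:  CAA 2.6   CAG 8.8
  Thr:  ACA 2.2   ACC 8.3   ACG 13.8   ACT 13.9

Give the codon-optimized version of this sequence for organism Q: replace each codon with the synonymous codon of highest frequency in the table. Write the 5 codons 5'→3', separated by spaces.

TGT ACT AAG CAG TGT

Codon 1 (Cys): best is TGT at 29.5.
Codon 2 (Thr): best is ACT at 13.9.
Codon 3 (Lys): best is AAG at 43.7.
Codon 4 (Gln): best is CAG at 8.8.
Codon 5 (Cys): best is TGT at 29.5.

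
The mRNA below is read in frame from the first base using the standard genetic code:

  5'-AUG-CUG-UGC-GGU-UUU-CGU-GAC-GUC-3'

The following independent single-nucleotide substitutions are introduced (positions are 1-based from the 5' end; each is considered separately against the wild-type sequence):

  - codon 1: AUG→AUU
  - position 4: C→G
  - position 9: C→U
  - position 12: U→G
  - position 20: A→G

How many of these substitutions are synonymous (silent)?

Codon 1: AUG (Met) → AUU (Ile) — missense.
Codon 2: CUG (Leu) → GUG (Val) — missense.
Codon 3: UGC (Cys) → UGU (Cys) — synonymous.
Codon 4: GGU (Gly) → GGG (Gly) — synonymous.
Codon 7: GAC (Asp) → GGC (Gly) — missense.
Synonymous: 2 of 5.

2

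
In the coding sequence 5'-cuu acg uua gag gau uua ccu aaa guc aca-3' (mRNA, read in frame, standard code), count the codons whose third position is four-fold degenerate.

Codon 1 CUU (Leu): third position 4-fold.
Codon 2 ACG (Thr): third position 4-fold.
Codon 3 UUA (Leu): third position 2-fold.
Codon 4 GAG (Glu): third position 2-fold.
Codon 5 GAU (Asp): third position 2-fold.
Codon 6 UUA (Leu): third position 2-fold.
Codon 7 CCU (Pro): third position 4-fold.
Codon 8 AAA (Lys): third position 2-fold.
Codon 9 GUC (Val): third position 4-fold.
Codon 10 ACA (Thr): third position 4-fold.
Four-fold degenerate third positions: 5.

5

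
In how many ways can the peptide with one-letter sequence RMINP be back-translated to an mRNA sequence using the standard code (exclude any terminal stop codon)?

Arg: 6 codons.
Met: 1 codon.
Ile: 3 codons.
Asn: 2 codons.
Pro: 4 codons.
6 × 1 × 3 × 2 × 4 = 144.

144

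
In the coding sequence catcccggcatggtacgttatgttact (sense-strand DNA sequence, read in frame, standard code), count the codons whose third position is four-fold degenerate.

Codon 1 CAT (His): third position 2-fold.
Codon 2 CCC (Pro): third position 4-fold.
Codon 3 GGC (Gly): third position 4-fold.
Codon 4 ATG (Met): third position 1-fold.
Codon 5 GTA (Val): third position 4-fold.
Codon 6 CGT (Arg): third position 4-fold.
Codon 7 TAT (Tyr): third position 2-fold.
Codon 8 GTT (Val): third position 4-fold.
Codon 9 ACT (Thr): third position 4-fold.
Four-fold degenerate third positions: 6.

6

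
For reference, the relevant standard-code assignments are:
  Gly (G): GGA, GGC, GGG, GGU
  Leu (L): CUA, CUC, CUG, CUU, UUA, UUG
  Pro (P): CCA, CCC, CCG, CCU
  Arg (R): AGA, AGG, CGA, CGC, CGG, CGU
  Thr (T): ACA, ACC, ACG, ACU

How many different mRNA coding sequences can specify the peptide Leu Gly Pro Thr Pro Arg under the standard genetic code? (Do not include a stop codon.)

Leu: 6 codons.
Gly: 4 codons.
Pro: 4 codons.
Thr: 4 codons.
Pro: 4 codons.
Arg: 6 codons.
6 × 4 × 4 × 4 × 4 × 6 = 9216.

9216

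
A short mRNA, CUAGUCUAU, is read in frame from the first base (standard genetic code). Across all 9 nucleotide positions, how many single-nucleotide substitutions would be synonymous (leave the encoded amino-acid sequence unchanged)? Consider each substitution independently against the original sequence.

Codon 1 (CUA, Leu): 4 synonymous substitutions.
Codon 2 (GUC, Val): 3 synonymous substitutions.
Codon 3 (UAU, Tyr): 1 synonymous substitution.
Total: 4 + 3 + 1 = 8.

8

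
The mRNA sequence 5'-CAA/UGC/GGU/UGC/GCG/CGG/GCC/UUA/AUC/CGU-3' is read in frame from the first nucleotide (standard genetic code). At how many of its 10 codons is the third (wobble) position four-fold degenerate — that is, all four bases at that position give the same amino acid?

Codon 1 CAA (Gln): third position 2-fold.
Codon 2 UGC (Cys): third position 2-fold.
Codon 3 GGU (Gly): third position 4-fold.
Codon 4 UGC (Cys): third position 2-fold.
Codon 5 GCG (Ala): third position 4-fold.
Codon 6 CGG (Arg): third position 4-fold.
Codon 7 GCC (Ala): third position 4-fold.
Codon 8 UUA (Leu): third position 2-fold.
Codon 9 AUC (Ile): third position 3-fold.
Codon 10 CGU (Arg): third position 4-fold.
Four-fold degenerate third positions: 5.

5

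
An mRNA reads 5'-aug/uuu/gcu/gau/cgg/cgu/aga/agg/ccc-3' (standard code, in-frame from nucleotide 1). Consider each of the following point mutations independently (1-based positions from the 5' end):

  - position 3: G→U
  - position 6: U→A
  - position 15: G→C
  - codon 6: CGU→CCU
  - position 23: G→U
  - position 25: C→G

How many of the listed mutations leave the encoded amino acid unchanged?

Codon 1: AUG (Met) → AUU (Ile) — missense.
Codon 2: UUU (Phe) → UUA (Leu) — missense.
Codon 5: CGG (Arg) → CGC (Arg) — synonymous.
Codon 6: CGU (Arg) → CCU (Pro) — missense.
Codon 8: AGG (Arg) → AUG (Met) — missense.
Codon 9: CCC (Pro) → GCC (Ala) — missense.
Synonymous: 1 of 6.

1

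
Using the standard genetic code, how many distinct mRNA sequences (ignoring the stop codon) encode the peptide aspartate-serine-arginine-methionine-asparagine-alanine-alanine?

Asp: 2 codons.
Ser: 6 codons.
Arg: 6 codons.
Met: 1 codon.
Asn: 2 codons.
Ala: 4 codons.
Ala: 4 codons.
2 × 6 × 6 × 1 × 2 × 4 × 4 = 2304.

2304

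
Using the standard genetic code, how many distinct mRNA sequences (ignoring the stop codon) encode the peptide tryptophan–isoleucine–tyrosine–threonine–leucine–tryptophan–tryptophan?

144

Trp: 1 codon.
Ile: 3 codons.
Tyr: 2 codons.
Thr: 4 codons.
Leu: 6 codons.
Trp: 1 codon.
Trp: 1 codon.
1 × 3 × 2 × 4 × 6 × 1 × 1 = 144.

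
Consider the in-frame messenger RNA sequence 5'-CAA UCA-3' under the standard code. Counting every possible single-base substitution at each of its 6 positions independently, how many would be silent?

4

Codon 1 (CAA, Gln): 1 synonymous substitution.
Codon 2 (UCA, Ser): 3 synonymous substitutions.
Total: 1 + 3 = 4.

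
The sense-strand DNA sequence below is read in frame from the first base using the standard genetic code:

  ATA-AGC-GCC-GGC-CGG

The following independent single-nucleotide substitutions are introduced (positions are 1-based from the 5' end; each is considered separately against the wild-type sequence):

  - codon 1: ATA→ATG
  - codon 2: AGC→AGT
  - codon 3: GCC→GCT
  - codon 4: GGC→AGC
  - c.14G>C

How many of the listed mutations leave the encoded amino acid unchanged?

2

Codon 1: ATA (Ile) → ATG (Met) — missense.
Codon 2: AGC (Ser) → AGT (Ser) — synonymous.
Codon 3: GCC (Ala) → GCT (Ala) — synonymous.
Codon 4: GGC (Gly) → AGC (Ser) — missense.
Codon 5: CGG (Arg) → CCG (Pro) — missense.
Synonymous: 2 of 5.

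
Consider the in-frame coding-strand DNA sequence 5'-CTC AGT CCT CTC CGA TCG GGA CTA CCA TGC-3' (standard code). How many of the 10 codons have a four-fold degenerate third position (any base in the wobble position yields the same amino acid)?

Codon 1 CTC (Leu): third position 4-fold.
Codon 2 AGT (Ser): third position 2-fold.
Codon 3 CCT (Pro): third position 4-fold.
Codon 4 CTC (Leu): third position 4-fold.
Codon 5 CGA (Arg): third position 4-fold.
Codon 6 TCG (Ser): third position 4-fold.
Codon 7 GGA (Gly): third position 4-fold.
Codon 8 CTA (Leu): third position 4-fold.
Codon 9 CCA (Pro): third position 4-fold.
Codon 10 TGC (Cys): third position 2-fold.
Four-fold degenerate third positions: 8.

8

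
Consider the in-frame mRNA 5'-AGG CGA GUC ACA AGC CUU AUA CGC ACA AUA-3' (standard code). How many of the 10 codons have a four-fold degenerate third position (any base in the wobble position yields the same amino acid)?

Codon 1 AGG (Arg): third position 2-fold.
Codon 2 CGA (Arg): third position 4-fold.
Codon 3 GUC (Val): third position 4-fold.
Codon 4 ACA (Thr): third position 4-fold.
Codon 5 AGC (Ser): third position 2-fold.
Codon 6 CUU (Leu): third position 4-fold.
Codon 7 AUA (Ile): third position 3-fold.
Codon 8 CGC (Arg): third position 4-fold.
Codon 9 ACA (Thr): third position 4-fold.
Codon 10 AUA (Ile): third position 3-fold.
Four-fold degenerate third positions: 6.

6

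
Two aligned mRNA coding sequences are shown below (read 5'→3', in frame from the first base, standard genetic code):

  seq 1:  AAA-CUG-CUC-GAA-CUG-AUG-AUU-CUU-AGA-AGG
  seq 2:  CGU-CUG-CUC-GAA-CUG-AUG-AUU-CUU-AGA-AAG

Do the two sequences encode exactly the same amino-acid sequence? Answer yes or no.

no

Codon 1: AAA Lys / CGU Arg — nonsynonymous.
Codon 2: CUG Leu / CUG Leu — identical.
Codon 3: CUC Leu / CUC Leu — identical.
Codon 4: GAA Glu / GAA Glu — identical.
Codon 5: CUG Leu / CUG Leu — identical.
Codon 6: AUG Met / AUG Met — identical.
Codon 7: AUU Ile / AUU Ile — identical.
Codon 8: CUU Leu / CUU Leu — identical.
Codon 9: AGA Arg / AGA Arg — identical.
Codon 10: AGG Arg / AAG Lys — nonsynonymous.
Nonsynonymous differences: 2 → different protein.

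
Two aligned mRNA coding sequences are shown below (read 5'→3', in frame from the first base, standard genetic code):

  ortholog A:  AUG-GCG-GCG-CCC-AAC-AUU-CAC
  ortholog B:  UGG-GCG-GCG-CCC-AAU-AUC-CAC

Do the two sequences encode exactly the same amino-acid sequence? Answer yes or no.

no

Codon 1: AUG Met / UGG Trp — nonsynonymous.
Codon 2: GCG Ala / GCG Ala — identical.
Codon 3: GCG Ala / GCG Ala — identical.
Codon 4: CCC Pro / CCC Pro — identical.
Codon 5: AAC Asn / AAU Asn — synonymous.
Codon 6: AUU Ile / AUC Ile — synonymous.
Codon 7: CAC His / CAC His — identical.
Nonsynonymous differences: 1 → different protein.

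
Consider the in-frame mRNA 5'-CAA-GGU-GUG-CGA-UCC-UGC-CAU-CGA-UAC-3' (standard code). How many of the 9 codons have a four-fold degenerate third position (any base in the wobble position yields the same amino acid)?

5

Codon 1 CAA (Gln): third position 2-fold.
Codon 2 GGU (Gly): third position 4-fold.
Codon 3 GUG (Val): third position 4-fold.
Codon 4 CGA (Arg): third position 4-fold.
Codon 5 UCC (Ser): third position 4-fold.
Codon 6 UGC (Cys): third position 2-fold.
Codon 7 CAU (His): third position 2-fold.
Codon 8 CGA (Arg): third position 4-fold.
Codon 9 UAC (Tyr): third position 2-fold.
Four-fold degenerate third positions: 5.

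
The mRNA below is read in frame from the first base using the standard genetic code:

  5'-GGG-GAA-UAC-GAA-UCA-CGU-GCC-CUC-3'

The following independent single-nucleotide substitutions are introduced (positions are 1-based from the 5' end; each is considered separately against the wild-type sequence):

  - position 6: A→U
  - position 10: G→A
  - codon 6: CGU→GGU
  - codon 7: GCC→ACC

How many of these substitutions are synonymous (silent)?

Codon 2: GAA (Glu) → GAU (Asp) — missense.
Codon 4: GAA (Glu) → AAA (Lys) — missense.
Codon 6: CGU (Arg) → GGU (Gly) — missense.
Codon 7: GCC (Ala) → ACC (Thr) — missense.
Synonymous: 0 of 4.

0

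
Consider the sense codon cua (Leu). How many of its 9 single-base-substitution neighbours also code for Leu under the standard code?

Position 1: UUA → 1 synonymous.
Position 2: none → 0 synonymous.
Position 3: CUU, CUC, CUG → 3 synonymous.
Total: 1 + 0 + 3 = 4.

4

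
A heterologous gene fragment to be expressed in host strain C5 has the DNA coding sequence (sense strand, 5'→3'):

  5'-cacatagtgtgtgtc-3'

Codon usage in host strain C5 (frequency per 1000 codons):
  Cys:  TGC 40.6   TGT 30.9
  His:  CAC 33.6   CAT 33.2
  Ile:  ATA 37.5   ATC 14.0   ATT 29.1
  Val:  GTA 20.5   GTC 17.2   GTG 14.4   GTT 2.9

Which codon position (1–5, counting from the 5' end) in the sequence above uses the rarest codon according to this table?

3

Codon 1 CAC (His): 33.6 per 1000.
Codon 2 ATA (Ile): 37.5 per 1000.
Codon 3 GTG (Val): 14.4 per 1000.
Codon 4 TGT (Cys): 30.9 per 1000.
Codon 5 GTC (Val): 17.2 per 1000.
Lowest frequency is 14.4 at codon 3.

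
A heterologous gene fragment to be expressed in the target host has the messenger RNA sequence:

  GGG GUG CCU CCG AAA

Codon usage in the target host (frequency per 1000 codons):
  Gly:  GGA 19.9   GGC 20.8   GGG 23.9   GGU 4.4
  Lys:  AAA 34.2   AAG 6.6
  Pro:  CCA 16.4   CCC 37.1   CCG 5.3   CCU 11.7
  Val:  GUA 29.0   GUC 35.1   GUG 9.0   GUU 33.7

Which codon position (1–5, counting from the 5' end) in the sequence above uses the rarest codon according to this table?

Codon 1 GGG (Gly): 23.9 per 1000.
Codon 2 GUG (Val): 9.0 per 1000.
Codon 3 CCU (Pro): 11.7 per 1000.
Codon 4 CCG (Pro): 5.3 per 1000.
Codon 5 AAA (Lys): 34.2 per 1000.
Lowest frequency is 5.3 at codon 4.

4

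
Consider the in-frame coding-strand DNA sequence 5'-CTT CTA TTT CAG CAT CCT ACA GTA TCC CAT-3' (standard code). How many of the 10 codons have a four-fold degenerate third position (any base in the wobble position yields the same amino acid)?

6

Codon 1 CTT (Leu): third position 4-fold.
Codon 2 CTA (Leu): third position 4-fold.
Codon 3 TTT (Phe): third position 2-fold.
Codon 4 CAG (Gln): third position 2-fold.
Codon 5 CAT (His): third position 2-fold.
Codon 6 CCT (Pro): third position 4-fold.
Codon 7 ACA (Thr): third position 4-fold.
Codon 8 GTA (Val): third position 4-fold.
Codon 9 TCC (Ser): third position 4-fold.
Codon 10 CAT (His): third position 2-fold.
Four-fold degenerate third positions: 6.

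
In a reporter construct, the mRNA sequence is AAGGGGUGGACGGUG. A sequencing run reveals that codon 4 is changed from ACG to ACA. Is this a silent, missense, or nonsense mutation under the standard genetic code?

Position 12 falls in codon 4: ACG → Thr.
After the substitution the codon is ACA → Thr.
Both encode Thr, so the change is synonymous.

silent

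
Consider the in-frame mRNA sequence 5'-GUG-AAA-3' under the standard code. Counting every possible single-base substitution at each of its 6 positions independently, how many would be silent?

4

Codon 1 (GUG, Val): 3 synonymous substitutions.
Codon 2 (AAA, Lys): 1 synonymous substitution.
Total: 3 + 1 = 4.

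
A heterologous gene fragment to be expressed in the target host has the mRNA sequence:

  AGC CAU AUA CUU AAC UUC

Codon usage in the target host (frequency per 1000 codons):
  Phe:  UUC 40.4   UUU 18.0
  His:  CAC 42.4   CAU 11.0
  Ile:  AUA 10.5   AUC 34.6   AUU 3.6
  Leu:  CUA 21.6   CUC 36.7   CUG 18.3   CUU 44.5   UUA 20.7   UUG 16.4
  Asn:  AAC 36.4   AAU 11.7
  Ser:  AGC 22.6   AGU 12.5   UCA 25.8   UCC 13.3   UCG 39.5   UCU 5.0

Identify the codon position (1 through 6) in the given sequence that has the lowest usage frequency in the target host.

3

Codon 1 AGC (Ser): 22.6 per 1000.
Codon 2 CAU (His): 11.0 per 1000.
Codon 3 AUA (Ile): 10.5 per 1000.
Codon 4 CUU (Leu): 44.5 per 1000.
Codon 5 AAC (Asn): 36.4 per 1000.
Codon 6 UUC (Phe): 40.4 per 1000.
Lowest frequency is 10.5 at codon 3.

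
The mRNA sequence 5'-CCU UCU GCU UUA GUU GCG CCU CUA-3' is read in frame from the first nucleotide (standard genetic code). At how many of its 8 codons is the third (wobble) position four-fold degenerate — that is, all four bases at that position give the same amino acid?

7

Codon 1 CCU (Pro): third position 4-fold.
Codon 2 UCU (Ser): third position 4-fold.
Codon 3 GCU (Ala): third position 4-fold.
Codon 4 UUA (Leu): third position 2-fold.
Codon 5 GUU (Val): third position 4-fold.
Codon 6 GCG (Ala): third position 4-fold.
Codon 7 CCU (Pro): third position 4-fold.
Codon 8 CUA (Leu): third position 4-fold.
Four-fold degenerate third positions: 7.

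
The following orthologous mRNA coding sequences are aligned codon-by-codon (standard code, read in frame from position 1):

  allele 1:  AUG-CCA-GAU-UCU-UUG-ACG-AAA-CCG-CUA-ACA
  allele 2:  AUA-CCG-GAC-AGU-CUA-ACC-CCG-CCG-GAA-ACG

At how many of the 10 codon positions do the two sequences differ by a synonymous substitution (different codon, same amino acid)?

Codon 1: AUG Met / AUA Ile — nonsynonymous.
Codon 2: CCA Pro / CCG Pro — synonymous.
Codon 3: GAU Asp / GAC Asp — synonymous.
Codon 4: UCU Ser / AGU Ser — synonymous.
Codon 5: UUG Leu / CUA Leu — synonymous.
Codon 6: ACG Thr / ACC Thr — synonymous.
Codon 7: AAA Lys / CCG Pro — nonsynonymous.
Codon 8: CCG Pro / CCG Pro — identical.
Codon 9: CUA Leu / GAA Glu — nonsynonymous.
Codon 10: ACA Thr / ACG Thr — synonymous.
Synonymous differences: 6.

6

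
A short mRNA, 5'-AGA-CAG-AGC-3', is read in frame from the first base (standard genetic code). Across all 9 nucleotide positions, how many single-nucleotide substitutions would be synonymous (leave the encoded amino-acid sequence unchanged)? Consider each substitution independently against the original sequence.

4

Codon 1 (AGA, Arg): 2 synonymous substitutions.
Codon 2 (CAG, Gln): 1 synonymous substitution.
Codon 3 (AGC, Ser): 1 synonymous substitution.
Total: 2 + 1 + 1 = 4.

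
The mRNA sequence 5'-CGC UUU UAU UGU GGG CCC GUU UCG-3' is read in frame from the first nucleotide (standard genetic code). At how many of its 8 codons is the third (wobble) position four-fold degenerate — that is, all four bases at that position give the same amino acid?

5

Codon 1 CGC (Arg): third position 4-fold.
Codon 2 UUU (Phe): third position 2-fold.
Codon 3 UAU (Tyr): third position 2-fold.
Codon 4 UGU (Cys): third position 2-fold.
Codon 5 GGG (Gly): third position 4-fold.
Codon 6 CCC (Pro): third position 4-fold.
Codon 7 GUU (Val): third position 4-fold.
Codon 8 UCG (Ser): third position 4-fold.
Four-fold degenerate third positions: 5.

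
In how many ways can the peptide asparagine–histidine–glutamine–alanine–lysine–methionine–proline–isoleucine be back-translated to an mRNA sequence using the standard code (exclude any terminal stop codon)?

768

Asn: 2 codons.
His: 2 codons.
Gln: 2 codons.
Ala: 4 codons.
Lys: 2 codons.
Met: 1 codon.
Pro: 4 codons.
Ile: 3 codons.
2 × 2 × 2 × 4 × 2 × 1 × 4 × 3 = 768.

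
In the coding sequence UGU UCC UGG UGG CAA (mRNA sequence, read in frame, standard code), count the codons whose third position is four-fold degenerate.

Codon 1 UGU (Cys): third position 2-fold.
Codon 2 UCC (Ser): third position 4-fold.
Codon 3 UGG (Trp): third position 1-fold.
Codon 4 UGG (Trp): third position 1-fold.
Codon 5 CAA (Gln): third position 2-fold.
Four-fold degenerate third positions: 1.

1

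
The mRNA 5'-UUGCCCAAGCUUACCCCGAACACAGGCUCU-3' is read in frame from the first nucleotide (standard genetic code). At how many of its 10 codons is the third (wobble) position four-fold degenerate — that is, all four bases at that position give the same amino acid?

7

Codon 1 UUG (Leu): third position 2-fold.
Codon 2 CCC (Pro): third position 4-fold.
Codon 3 AAG (Lys): third position 2-fold.
Codon 4 CUU (Leu): third position 4-fold.
Codon 5 ACC (Thr): third position 4-fold.
Codon 6 CCG (Pro): third position 4-fold.
Codon 7 AAC (Asn): third position 2-fold.
Codon 8 ACA (Thr): third position 4-fold.
Codon 9 GGC (Gly): third position 4-fold.
Codon 10 UCU (Ser): third position 4-fold.
Four-fold degenerate third positions: 7.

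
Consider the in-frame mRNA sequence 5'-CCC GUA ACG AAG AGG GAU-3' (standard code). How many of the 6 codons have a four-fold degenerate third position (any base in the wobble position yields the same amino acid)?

Codon 1 CCC (Pro): third position 4-fold.
Codon 2 GUA (Val): third position 4-fold.
Codon 3 ACG (Thr): third position 4-fold.
Codon 4 AAG (Lys): third position 2-fold.
Codon 5 AGG (Arg): third position 2-fold.
Codon 6 GAU (Asp): third position 2-fold.
Four-fold degenerate third positions: 3.

3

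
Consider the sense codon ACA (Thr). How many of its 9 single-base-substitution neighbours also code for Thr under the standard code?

3

Position 1: none → 0 synonymous.
Position 2: none → 0 synonymous.
Position 3: ACU, ACC, ACG → 3 synonymous.
Total: 0 + 0 + 3 = 3.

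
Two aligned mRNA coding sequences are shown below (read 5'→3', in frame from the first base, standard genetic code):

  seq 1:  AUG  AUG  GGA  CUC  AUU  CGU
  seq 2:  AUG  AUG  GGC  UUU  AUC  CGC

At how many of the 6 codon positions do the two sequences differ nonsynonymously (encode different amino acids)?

1

Codon 1: AUG Met / AUG Met — identical.
Codon 2: AUG Met / AUG Met — identical.
Codon 3: GGA Gly / GGC Gly — synonymous.
Codon 4: CUC Leu / UUU Phe — nonsynonymous.
Codon 5: AUU Ile / AUC Ile — synonymous.
Codon 6: CGU Arg / CGC Arg — synonymous.
Nonsynonymous differences: 1.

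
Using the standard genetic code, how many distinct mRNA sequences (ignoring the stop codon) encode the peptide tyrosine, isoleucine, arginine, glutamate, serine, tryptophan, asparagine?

Tyr: 2 codons.
Ile: 3 codons.
Arg: 6 codons.
Glu: 2 codons.
Ser: 6 codons.
Trp: 1 codon.
Asn: 2 codons.
2 × 3 × 6 × 2 × 6 × 1 × 2 = 864.

864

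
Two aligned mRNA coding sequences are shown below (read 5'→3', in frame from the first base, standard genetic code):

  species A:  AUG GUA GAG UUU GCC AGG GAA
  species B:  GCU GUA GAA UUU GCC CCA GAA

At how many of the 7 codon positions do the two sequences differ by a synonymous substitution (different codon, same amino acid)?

1

Codon 1: AUG Met / GCU Ala — nonsynonymous.
Codon 2: GUA Val / GUA Val — identical.
Codon 3: GAG Glu / GAA Glu — synonymous.
Codon 4: UUU Phe / UUU Phe — identical.
Codon 5: GCC Ala / GCC Ala — identical.
Codon 6: AGG Arg / CCA Pro — nonsynonymous.
Codon 7: GAA Glu / GAA Glu — identical.
Synonymous differences: 1.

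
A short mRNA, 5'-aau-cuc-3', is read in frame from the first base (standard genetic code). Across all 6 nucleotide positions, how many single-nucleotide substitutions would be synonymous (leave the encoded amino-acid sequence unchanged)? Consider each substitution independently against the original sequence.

Codon 1 (AAU, Asn): 1 synonymous substitution.
Codon 2 (CUC, Leu): 3 synonymous substitutions.
Total: 1 + 3 = 4.

4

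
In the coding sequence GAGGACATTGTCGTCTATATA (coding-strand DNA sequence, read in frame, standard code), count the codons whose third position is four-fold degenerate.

2

Codon 1 GAG (Glu): third position 2-fold.
Codon 2 GAC (Asp): third position 2-fold.
Codon 3 ATT (Ile): third position 3-fold.
Codon 4 GTC (Val): third position 4-fold.
Codon 5 GTC (Val): third position 4-fold.
Codon 6 TAT (Tyr): third position 2-fold.
Codon 7 ATA (Ile): third position 3-fold.
Four-fold degenerate third positions: 2.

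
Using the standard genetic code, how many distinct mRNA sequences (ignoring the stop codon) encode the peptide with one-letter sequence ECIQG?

Glu: 2 codons.
Cys: 2 codons.
Ile: 3 codons.
Gln: 2 codons.
Gly: 4 codons.
2 × 2 × 3 × 2 × 4 = 96.

96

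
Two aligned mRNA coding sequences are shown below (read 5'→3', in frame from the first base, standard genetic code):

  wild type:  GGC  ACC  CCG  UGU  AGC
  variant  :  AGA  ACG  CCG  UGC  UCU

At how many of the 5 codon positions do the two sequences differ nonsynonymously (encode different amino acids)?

1

Codon 1: GGC Gly / AGA Arg — nonsynonymous.
Codon 2: ACC Thr / ACG Thr — synonymous.
Codon 3: CCG Pro / CCG Pro — identical.
Codon 4: UGU Cys / UGC Cys — synonymous.
Codon 5: AGC Ser / UCU Ser — synonymous.
Nonsynonymous differences: 1.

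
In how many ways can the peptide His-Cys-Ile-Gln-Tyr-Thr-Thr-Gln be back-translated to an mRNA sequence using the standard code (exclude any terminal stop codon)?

His: 2 codons.
Cys: 2 codons.
Ile: 3 codons.
Gln: 2 codons.
Tyr: 2 codons.
Thr: 4 codons.
Thr: 4 codons.
Gln: 2 codons.
2 × 2 × 3 × 2 × 2 × 4 × 4 × 2 = 1536.

1536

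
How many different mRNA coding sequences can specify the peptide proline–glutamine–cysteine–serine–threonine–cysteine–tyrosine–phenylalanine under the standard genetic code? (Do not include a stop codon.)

3072

Pro: 4 codons.
Gln: 2 codons.
Cys: 2 codons.
Ser: 6 codons.
Thr: 4 codons.
Cys: 2 codons.
Tyr: 2 codons.
Phe: 2 codons.
4 × 2 × 2 × 6 × 4 × 2 × 2 × 2 = 3072.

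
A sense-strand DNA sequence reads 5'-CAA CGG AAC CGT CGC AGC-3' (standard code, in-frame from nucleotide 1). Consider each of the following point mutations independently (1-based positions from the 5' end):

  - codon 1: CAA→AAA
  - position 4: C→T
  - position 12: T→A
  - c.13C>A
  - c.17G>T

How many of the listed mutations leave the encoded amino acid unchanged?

Codon 1: CAA (Gln) → AAA (Lys) — missense.
Codon 2: CGG (Arg) → TGG (Trp) — missense.
Codon 4: CGT (Arg) → CGA (Arg) — synonymous.
Codon 5: CGC (Arg) → AGC (Ser) — missense.
Codon 6: AGC (Ser) → ATC (Ile) — missense.
Synonymous: 1 of 5.

1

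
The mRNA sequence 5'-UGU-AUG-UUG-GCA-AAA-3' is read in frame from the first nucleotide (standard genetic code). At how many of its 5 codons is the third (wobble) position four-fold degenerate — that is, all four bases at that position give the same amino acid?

1

Codon 1 UGU (Cys): third position 2-fold.
Codon 2 AUG (Met): third position 1-fold.
Codon 3 UUG (Leu): third position 2-fold.
Codon 4 GCA (Ala): third position 4-fold.
Codon 5 AAA (Lys): third position 2-fold.
Four-fold degenerate third positions: 1.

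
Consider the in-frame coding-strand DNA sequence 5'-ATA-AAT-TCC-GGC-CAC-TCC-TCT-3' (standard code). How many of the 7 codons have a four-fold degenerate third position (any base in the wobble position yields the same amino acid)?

4

Codon 1 ATA (Ile): third position 3-fold.
Codon 2 AAT (Asn): third position 2-fold.
Codon 3 TCC (Ser): third position 4-fold.
Codon 4 GGC (Gly): third position 4-fold.
Codon 5 CAC (His): third position 2-fold.
Codon 6 TCC (Ser): third position 4-fold.
Codon 7 TCT (Ser): third position 4-fold.
Four-fold degenerate third positions: 4.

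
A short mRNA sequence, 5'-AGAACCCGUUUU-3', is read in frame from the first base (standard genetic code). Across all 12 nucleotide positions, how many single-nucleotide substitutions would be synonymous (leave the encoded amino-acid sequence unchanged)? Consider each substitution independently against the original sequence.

Codon 1 (AGA, Arg): 2 synonymous substitutions.
Codon 2 (ACC, Thr): 3 synonymous substitutions.
Codon 3 (CGU, Arg): 3 synonymous substitutions.
Codon 4 (UUU, Phe): 1 synonymous substitution.
Total: 2 + 3 + 3 + 1 = 9.

9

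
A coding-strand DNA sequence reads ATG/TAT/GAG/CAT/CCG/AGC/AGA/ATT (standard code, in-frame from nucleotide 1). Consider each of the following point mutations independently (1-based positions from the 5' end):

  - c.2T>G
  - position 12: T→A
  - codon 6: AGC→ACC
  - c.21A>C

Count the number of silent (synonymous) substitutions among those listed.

0

Codon 1: ATG (Met) → AGG (Arg) — missense.
Codon 4: CAT (His) → CAA (Gln) — missense.
Codon 6: AGC (Ser) → ACC (Thr) — missense.
Codon 7: AGA (Arg) → AGC (Ser) — missense.
Synonymous: 0 of 4.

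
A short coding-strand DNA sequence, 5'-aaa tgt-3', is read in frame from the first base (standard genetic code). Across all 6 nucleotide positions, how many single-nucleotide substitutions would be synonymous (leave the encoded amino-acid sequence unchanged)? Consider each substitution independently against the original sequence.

2

Codon 1 (AAA, Lys): 1 synonymous substitution.
Codon 2 (TGT, Cys): 1 synonymous substitution.
Total: 1 + 1 = 2.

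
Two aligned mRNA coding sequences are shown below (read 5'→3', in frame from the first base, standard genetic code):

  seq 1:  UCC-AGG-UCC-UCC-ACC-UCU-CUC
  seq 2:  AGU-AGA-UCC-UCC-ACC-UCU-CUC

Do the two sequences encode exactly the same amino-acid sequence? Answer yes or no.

yes

Codon 1: UCC Ser / AGU Ser — synonymous.
Codon 2: AGG Arg / AGA Arg — synonymous.
Codon 3: UCC Ser / UCC Ser — identical.
Codon 4: UCC Ser / UCC Ser — identical.
Codon 5: ACC Thr / ACC Thr — identical.
Codon 6: UCU Ser / UCU Ser — identical.
Codon 7: CUC Leu / CUC Leu — identical.
Nonsynonymous differences: 0 → same protein.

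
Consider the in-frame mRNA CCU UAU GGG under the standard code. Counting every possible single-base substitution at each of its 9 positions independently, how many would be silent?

7

Codon 1 (CCU, Pro): 3 synonymous substitutions.
Codon 2 (UAU, Tyr): 1 synonymous substitution.
Codon 3 (GGG, Gly): 3 synonymous substitutions.
Total: 3 + 1 + 3 = 7.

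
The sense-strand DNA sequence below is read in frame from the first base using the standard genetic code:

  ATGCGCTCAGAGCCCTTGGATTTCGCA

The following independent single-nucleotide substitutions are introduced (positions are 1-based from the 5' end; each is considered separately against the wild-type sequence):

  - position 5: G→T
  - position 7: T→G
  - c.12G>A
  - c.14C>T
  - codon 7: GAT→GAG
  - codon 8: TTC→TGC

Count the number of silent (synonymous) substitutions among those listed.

Codon 2: CGC (Arg) → CTC (Leu) — missense.
Codon 3: TCA (Ser) → GCA (Ala) — missense.
Codon 4: GAG (Glu) → GAA (Glu) — synonymous.
Codon 5: CCC (Pro) → CTC (Leu) — missense.
Codon 7: GAT (Asp) → GAG (Glu) — missense.
Codon 8: TTC (Phe) → TGC (Cys) — missense.
Synonymous: 1 of 6.

1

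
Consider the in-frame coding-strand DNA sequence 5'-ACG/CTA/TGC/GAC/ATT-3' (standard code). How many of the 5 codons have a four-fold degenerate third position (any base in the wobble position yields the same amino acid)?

Codon 1 ACG (Thr): third position 4-fold.
Codon 2 CTA (Leu): third position 4-fold.
Codon 3 TGC (Cys): third position 2-fold.
Codon 4 GAC (Asp): third position 2-fold.
Codon 5 ATT (Ile): third position 3-fold.
Four-fold degenerate third positions: 2.

2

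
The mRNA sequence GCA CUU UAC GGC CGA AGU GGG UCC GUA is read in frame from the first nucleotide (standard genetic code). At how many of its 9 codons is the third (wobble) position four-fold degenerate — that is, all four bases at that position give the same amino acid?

Codon 1 GCA (Ala): third position 4-fold.
Codon 2 CUU (Leu): third position 4-fold.
Codon 3 UAC (Tyr): third position 2-fold.
Codon 4 GGC (Gly): third position 4-fold.
Codon 5 CGA (Arg): third position 4-fold.
Codon 6 AGU (Ser): third position 2-fold.
Codon 7 GGG (Gly): third position 4-fold.
Codon 8 UCC (Ser): third position 4-fold.
Codon 9 GUA (Val): third position 4-fold.
Four-fold degenerate third positions: 7.

7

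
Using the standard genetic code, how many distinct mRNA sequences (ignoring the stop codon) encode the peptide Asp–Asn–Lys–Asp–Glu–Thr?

128

Asp: 2 codons.
Asn: 2 codons.
Lys: 2 codons.
Asp: 2 codons.
Glu: 2 codons.
Thr: 4 codons.
2 × 2 × 2 × 2 × 2 × 4 = 128.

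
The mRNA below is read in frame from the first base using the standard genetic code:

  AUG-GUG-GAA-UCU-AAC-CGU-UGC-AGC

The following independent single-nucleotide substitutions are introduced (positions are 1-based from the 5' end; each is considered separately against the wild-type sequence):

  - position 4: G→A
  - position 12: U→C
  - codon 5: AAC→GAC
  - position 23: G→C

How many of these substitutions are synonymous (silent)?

1

Codon 2: GUG (Val) → AUG (Met) — missense.
Codon 4: UCU (Ser) → UCC (Ser) — synonymous.
Codon 5: AAC (Asn) → GAC (Asp) — missense.
Codon 8: AGC (Ser) → ACC (Thr) — missense.
Synonymous: 1 of 4.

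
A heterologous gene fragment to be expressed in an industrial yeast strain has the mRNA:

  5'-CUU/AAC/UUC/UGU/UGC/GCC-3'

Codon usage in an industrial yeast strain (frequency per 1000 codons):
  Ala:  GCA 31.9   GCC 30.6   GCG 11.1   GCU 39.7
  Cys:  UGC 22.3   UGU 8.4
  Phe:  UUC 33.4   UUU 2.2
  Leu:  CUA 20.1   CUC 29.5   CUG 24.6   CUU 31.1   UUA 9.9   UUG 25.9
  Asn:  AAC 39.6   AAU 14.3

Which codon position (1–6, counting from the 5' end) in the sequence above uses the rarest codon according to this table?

Codon 1 CUU (Leu): 31.1 per 1000.
Codon 2 AAC (Asn): 39.6 per 1000.
Codon 3 UUC (Phe): 33.4 per 1000.
Codon 4 UGU (Cys): 8.4 per 1000.
Codon 5 UGC (Cys): 22.3 per 1000.
Codon 6 GCC (Ala): 30.6 per 1000.
Lowest frequency is 8.4 at codon 4.

4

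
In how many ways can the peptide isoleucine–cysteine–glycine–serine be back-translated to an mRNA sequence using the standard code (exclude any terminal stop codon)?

144

Ile: 3 codons.
Cys: 2 codons.
Gly: 4 codons.
Ser: 6 codons.
3 × 2 × 4 × 6 = 144.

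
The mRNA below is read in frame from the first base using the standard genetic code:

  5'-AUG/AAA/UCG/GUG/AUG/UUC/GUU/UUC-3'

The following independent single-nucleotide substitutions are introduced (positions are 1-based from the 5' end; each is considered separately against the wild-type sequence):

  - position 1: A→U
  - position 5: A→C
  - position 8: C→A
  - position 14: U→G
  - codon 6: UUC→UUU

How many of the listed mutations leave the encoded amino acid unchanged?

Codon 1: AUG (Met) → UUG (Leu) — missense.
Codon 2: AAA (Lys) → ACA (Thr) — missense.
Codon 3: UCG (Ser) → UAG (Stop) — nonsense.
Codon 5: AUG (Met) → AGG (Arg) — missense.
Codon 6: UUC (Phe) → UUU (Phe) — synonymous.
Synonymous: 1 of 5.

1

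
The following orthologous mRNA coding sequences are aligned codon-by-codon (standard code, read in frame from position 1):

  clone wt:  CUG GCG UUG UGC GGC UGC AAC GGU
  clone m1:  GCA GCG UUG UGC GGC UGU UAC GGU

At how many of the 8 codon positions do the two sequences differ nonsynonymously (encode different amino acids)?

2

Codon 1: CUG Leu / GCA Ala — nonsynonymous.
Codon 2: GCG Ala / GCG Ala — identical.
Codon 3: UUG Leu / UUG Leu — identical.
Codon 4: UGC Cys / UGC Cys — identical.
Codon 5: GGC Gly / GGC Gly — identical.
Codon 6: UGC Cys / UGU Cys — synonymous.
Codon 7: AAC Asn / UAC Tyr — nonsynonymous.
Codon 8: GGU Gly / GGU Gly — identical.
Nonsynonymous differences: 2.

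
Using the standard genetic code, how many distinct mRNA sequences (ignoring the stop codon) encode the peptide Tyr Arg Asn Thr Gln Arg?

1152

Tyr: 2 codons.
Arg: 6 codons.
Asn: 2 codons.
Thr: 4 codons.
Gln: 2 codons.
Arg: 6 codons.
2 × 6 × 2 × 4 × 2 × 6 = 1152.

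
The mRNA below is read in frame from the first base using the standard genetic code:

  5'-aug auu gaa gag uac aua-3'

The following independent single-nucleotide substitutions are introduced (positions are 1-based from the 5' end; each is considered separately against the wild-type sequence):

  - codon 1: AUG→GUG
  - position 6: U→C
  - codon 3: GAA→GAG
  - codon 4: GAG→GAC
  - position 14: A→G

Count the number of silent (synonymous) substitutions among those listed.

2

Codon 1: AUG (Met) → GUG (Val) — missense.
Codon 2: AUU (Ile) → AUC (Ile) — synonymous.
Codon 3: GAA (Glu) → GAG (Glu) — synonymous.
Codon 4: GAG (Glu) → GAC (Asp) — missense.
Codon 5: UAC (Tyr) → UGC (Cys) — missense.
Synonymous: 2 of 5.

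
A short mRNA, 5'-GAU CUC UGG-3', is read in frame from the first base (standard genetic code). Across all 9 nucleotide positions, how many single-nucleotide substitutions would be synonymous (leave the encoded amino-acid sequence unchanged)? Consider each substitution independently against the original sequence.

4

Codon 1 (GAU, Asp): 1 synonymous substitution.
Codon 2 (CUC, Leu): 3 synonymous substitutions.
Codon 3 (UGG, Trp): 0 synonymous substitutions.
Total: 1 + 3 + 0 = 4.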